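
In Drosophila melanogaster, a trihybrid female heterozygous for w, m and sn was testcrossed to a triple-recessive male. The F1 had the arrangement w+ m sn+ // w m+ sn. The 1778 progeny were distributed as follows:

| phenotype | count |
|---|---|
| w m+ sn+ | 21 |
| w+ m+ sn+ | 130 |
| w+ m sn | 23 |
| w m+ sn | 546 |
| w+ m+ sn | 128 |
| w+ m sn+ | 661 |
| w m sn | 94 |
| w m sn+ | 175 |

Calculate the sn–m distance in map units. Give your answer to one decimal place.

15.1 map units

The two rarest classes, w+ m sn and w m+ sn+, are the double crossovers. Comparing them with the parentals, only the sn allele has switched, so sn is the middle locus and the order is m – sn – w.
Crossovers in the m–sn interval produce the single-crossover classes w+ m+ sn+ and w m sn (130 + 94 = 224) plus the double crossovers (44).
RF(m–sn) = (224 + 44) / 1778 = 268/1778 = 0.1507 → 15.1 map units.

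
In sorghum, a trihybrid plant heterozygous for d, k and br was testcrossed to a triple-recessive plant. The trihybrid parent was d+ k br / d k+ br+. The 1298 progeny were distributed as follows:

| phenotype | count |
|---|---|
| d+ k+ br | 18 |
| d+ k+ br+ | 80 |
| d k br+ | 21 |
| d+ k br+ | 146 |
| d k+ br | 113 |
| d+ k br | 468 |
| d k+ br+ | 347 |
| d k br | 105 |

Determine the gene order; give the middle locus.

k

The two rarest classes, d+ k+ br and d k br+, are the double crossovers. Comparing them with the parentals, only the k allele has switched, so k is the middle locus and the order is br – k – d.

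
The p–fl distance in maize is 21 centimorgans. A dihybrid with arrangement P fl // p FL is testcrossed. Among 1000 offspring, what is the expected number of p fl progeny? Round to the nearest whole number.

105

A map distance of 21 centimorgans corresponds to a recombination frequency of 0.210.
The F1 is P fl / p FL, so p fl is a recombinant gamete class with expected frequency r/2 = 0.210/2 = 0.1050.
Expected number = 0.1050 × 1000 = 105.00 ≈ 105.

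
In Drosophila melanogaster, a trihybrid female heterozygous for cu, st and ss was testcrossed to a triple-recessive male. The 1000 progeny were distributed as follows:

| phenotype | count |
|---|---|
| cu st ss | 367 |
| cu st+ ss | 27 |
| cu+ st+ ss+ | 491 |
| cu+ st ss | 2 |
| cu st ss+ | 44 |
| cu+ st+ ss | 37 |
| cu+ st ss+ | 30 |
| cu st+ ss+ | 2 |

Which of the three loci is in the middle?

The two most frequent reciprocal classes, cu+ st+ ss+ and cu st ss, are the parental types, so the F1 was cu+ st+ ss+ / cu st ss.
The two rarest classes, cu st+ ss+ and cu+ st ss, are the double crossovers. Comparing them with the parentals, only the cu allele has switched, so cu is the middle locus and the order is ss – cu – st.

cu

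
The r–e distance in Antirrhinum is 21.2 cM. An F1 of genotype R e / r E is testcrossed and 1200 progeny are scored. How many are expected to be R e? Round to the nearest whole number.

473

A map distance of 21.2 cM corresponds to a recombination frequency of 0.212.
The F1 is R e / r E, so R e is a parental gamete class with expected frequency (1 − r)/2 = 0.788/2 = 0.3940.
Expected number = 0.3940 × 1200 = 472.80 ≈ 473.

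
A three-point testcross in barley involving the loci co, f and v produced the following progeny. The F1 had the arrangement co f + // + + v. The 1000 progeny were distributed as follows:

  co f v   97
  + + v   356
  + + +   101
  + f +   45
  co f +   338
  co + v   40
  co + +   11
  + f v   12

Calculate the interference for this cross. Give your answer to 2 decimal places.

The two rarest classes, co + + and + f v, are the double crossovers. Comparing them with the parentals, only the f allele has switched, so f is the middle locus and the order is co – f – v.
co–f: (85 + 23)/1000 = 0.1080; f–v: (198 + 23)/1000 = 0.2210.
Expected DCO frequency = 0.1080 × 0.2210 ≈ 0.02387; observed = 23/1000 ≈ 0.02300.
Coefficient of coincidence = 0.02300/0.02387 ≈ 0.96; interference = 1 − 0.96 = 0.04.

0.04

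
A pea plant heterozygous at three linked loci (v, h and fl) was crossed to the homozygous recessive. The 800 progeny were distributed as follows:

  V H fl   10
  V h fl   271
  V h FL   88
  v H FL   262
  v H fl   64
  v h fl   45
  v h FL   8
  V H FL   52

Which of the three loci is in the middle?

The two most frequent reciprocal classes, v H FL and V h fl, are the parental types, so the F1 was v H FL / V h fl.
The two rarest classes, v h FL and V H fl, are the double crossovers. Comparing them with the parentals, only the h allele has switched, so h is the middle locus and the order is v – h – fl.

h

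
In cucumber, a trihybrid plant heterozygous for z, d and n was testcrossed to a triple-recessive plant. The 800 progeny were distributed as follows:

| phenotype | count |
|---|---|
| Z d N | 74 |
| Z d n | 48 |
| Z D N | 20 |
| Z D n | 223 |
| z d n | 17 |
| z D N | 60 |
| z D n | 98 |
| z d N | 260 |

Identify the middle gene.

n

The two most frequent reciprocal classes, z d N and Z D n, are the parental types, so the F1 was z d N / Z D n.
The two rarest classes, z d n and Z D N, are the double crossovers. Comparing them with the parentals, only the n allele has switched, so n is the middle locus and the order is d – n – z.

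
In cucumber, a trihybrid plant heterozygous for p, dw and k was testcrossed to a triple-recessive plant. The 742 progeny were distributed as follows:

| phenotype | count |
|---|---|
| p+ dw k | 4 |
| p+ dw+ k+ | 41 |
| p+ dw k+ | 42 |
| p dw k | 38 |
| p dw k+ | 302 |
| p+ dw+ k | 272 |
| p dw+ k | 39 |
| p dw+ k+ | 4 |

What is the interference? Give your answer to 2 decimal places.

0.23

The two most frequent reciprocal classes, p+ dw+ k and p dw k+, are the parental types, so the F1 was p+ dw+ k / p dw k+.
The two rarest classes, p+ dw k and p dw+ k+, are the double crossovers. Comparing them with the parentals, only the dw allele has switched, so dw is the middle locus and the order is k – dw – p.
k–dw: (79 + 8)/742 = 0.1173; dw–p: (81 + 8)/742 = 0.1199.
Expected DCO frequency = 0.1173 × 0.1199 ≈ 0.01406; observed = 8/742 ≈ 0.01078.
Coefficient of coincidence = 0.01078/0.01406 ≈ 0.77; interference = 1 − 0.77 = 0.23.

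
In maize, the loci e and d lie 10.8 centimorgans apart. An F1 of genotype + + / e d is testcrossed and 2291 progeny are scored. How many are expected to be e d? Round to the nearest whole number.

1022

A map distance of 10.8 centimorgans corresponds to a recombination frequency of 0.108.
The F1 is + + / e d, so e d is a parental gamete class with expected frequency (1 − r)/2 = 0.892/2 = 0.4460.
Expected number = 0.4460 × 2291 = 1021.79 ≈ 1022.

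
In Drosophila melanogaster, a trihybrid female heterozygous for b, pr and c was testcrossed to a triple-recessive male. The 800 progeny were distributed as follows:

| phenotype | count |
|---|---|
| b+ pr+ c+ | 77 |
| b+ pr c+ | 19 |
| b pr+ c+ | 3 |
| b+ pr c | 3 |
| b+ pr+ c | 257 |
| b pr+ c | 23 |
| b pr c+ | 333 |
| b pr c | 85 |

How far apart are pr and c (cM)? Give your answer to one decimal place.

21.0 cM

The two most frequent reciprocal classes, b+ pr+ c and b pr c+, are the parental types, so the F1 was b+ pr+ c / b pr c+.
The two rarest classes, b+ pr c and b pr+ c+, are the double crossovers. Comparing them with the parentals, only the pr allele has switched, so pr is the middle locus and the order is b – pr – c.
Crossovers in the pr–c interval produce the single-crossover classes b+ pr+ c+ and b pr c (77 + 85 = 162) plus the double crossovers (6).
RF(pr–c) = (162 + 6) / 800 = 168/800 = 0.2100 → 21.0 cM.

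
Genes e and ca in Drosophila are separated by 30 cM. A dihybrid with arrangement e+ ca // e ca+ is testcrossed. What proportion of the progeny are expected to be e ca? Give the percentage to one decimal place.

15.0%

A map distance of 30 cM corresponds to a recombination frequency of 0.300.
The F1 is e+ ca / e ca+, so e ca is a recombinant gamete class with expected frequency r/2 = 0.300/2 = 0.1500.
That is 0.1500 = 15.0% of the progeny.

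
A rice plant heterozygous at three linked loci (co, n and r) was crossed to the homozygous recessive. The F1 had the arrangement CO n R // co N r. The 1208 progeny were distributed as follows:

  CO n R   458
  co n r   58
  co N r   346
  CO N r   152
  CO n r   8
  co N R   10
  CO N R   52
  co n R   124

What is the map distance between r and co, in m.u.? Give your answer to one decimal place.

24.3 m.u.

The two rarest classes, CO n r and co N R, are the double crossovers. Comparing them with the parentals, only the r allele has switched, so r is the middle locus and the order is n – r – co.
Crossovers in the r–co interval produce the single-crossover classes co n R and CO N r (124 + 152 = 276) plus the double crossovers (18).
RF(r–co) = (276 + 18) / 1208 = 294/1208 = 0.2434 → 24.3 m.u.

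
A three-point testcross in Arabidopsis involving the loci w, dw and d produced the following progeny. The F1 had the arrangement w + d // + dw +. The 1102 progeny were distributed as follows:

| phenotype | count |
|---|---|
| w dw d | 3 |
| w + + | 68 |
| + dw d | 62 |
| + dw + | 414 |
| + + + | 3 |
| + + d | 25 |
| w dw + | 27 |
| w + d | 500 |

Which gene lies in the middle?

The two rarest classes, w dw d and + + +, are the double crossovers. Comparing them with the parentals, only the dw allele has switched, so dw is the middle locus and the order is d – dw – w.

dw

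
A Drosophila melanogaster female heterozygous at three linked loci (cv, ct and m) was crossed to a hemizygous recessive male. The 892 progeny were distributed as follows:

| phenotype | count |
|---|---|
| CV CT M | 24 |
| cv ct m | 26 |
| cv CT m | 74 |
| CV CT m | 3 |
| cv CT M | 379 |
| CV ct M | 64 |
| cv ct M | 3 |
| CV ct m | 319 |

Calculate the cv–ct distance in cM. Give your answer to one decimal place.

6.3 cM

The two most frequent reciprocal classes, CV ct m and cv CT M, are the parental types, so the F1 was CV ct m / cv CT M.
The two rarest classes, CV CT m and cv ct M, are the double crossovers. Comparing them with the parentals, only the ct allele has switched, so ct is the middle locus and the order is cv – ct – m.
Crossovers in the cv–ct interval produce the single-crossover classes cv ct m and CV CT M (26 + 24 = 50) plus the double crossovers (6).
RF(cv–ct) = (50 + 6) / 892 = 56/892 = 0.0628 → 6.3 cM.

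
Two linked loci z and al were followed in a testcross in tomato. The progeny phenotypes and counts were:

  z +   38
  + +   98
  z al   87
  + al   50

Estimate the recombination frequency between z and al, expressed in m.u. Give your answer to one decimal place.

The two most frequent classes, + + (98) and z al (87), are the parental types, so the F1 was + + / z al.
The recombinant classes are + al and z +: 50 + 38 = 88.
Recombination frequency = 88/273 = 0.3223 ≈ 32.2%, i.e. 32.2 m.u.

32.2 m.u.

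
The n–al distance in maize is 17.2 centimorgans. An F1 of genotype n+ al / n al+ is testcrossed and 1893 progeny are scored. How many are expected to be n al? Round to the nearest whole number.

A map distance of 17.2 centimorgans corresponds to a recombination frequency of 0.172.
The F1 is n+ al / n al+, so n al is a recombinant gamete class with expected frequency r/2 = 0.172/2 = 0.0860.
Expected number = 0.0860 × 1893 = 162.80 ≈ 163.

163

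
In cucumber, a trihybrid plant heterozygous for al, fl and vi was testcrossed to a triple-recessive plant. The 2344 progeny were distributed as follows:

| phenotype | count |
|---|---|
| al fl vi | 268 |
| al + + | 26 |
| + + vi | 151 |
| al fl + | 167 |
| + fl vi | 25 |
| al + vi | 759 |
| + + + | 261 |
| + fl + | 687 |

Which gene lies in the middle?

The two most frequent reciprocal classes, + fl + and al + vi, are the parental types, so the F1 was + fl + / al + vi.
The two rarest classes, + fl vi and al + +, are the double crossovers. Comparing them with the parentals, only the vi allele has switched, so vi is the middle locus and the order is fl – vi – al.

vi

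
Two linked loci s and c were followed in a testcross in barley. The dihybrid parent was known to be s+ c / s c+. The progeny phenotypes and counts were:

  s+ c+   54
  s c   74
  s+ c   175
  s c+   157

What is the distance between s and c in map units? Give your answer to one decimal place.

The recombinant classes are s+ c+ and s c: 54 + 74 = 128.
Recombination frequency = 128/460 = 0.2783 ≈ 27.8%, i.e. 27.8 map units.

27.8 map units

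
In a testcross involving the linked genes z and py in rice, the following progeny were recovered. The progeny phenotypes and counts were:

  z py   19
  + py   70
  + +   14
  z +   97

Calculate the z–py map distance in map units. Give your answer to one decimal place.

16.5 map units

The two most frequent classes, + py (70) and z + (97), are the parental types, so the F1 was + py / z +.
The recombinant classes are + + and z py: 14 + 19 = 33.
Recombination frequency = 33/200 = 0.1650 ≈ 16.5%, i.e. 16.5 map units.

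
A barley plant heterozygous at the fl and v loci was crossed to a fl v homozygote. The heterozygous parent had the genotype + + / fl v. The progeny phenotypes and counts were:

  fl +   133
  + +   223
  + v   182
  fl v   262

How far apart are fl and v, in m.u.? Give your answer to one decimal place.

39.4 m.u.

The recombinant classes are + v and fl +: 182 + 133 = 315.
Recombination frequency = 315/800 = 0.3937 ≈ 39.4%, i.e. 39.4 m.u.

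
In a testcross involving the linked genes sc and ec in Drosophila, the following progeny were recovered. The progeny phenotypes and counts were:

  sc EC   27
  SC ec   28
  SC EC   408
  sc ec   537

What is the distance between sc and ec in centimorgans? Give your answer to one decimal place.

5.5 centimorgans

The two most frequent classes, SC EC (408) and sc ec (537), are the parental types, so the F1 was SC EC / sc ec.
The recombinant classes are SC ec and sc EC: 28 + 27 = 55.
Recombination frequency = 55/1000 = 0.0550 ≈ 5.5%, i.e. 5.5 centimorgans.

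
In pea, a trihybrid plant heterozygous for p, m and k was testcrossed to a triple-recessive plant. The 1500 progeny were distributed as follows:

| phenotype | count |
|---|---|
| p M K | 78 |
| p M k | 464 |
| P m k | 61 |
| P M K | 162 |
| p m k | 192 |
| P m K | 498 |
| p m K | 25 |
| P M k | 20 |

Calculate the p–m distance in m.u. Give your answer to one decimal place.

26.6 m.u.

The two most frequent reciprocal classes, p M k and P m K, are the parental types, so the F1 was p M k / P m K.
The two rarest classes, P M k and p m K, are the double crossovers. Comparing them with the parentals, only the p allele has switched, so p is the middle locus and the order is k – p – m.
Crossovers in the p–m interval produce the single-crossover classes p m k and P M K (192 + 162 = 354) plus the double crossovers (45).
RF(p–m) = (354 + 45) / 1500 = 399/1500 = 0.2660 → 26.6 m.u.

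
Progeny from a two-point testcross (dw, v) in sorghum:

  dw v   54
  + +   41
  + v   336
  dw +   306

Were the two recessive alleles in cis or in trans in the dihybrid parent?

trans

The two most frequent classes are + v (336) and dw + (306); these are the parental (non-recombinant) types.
So the F1 carried + v on one chromosome and dw + on the other — the recessive alleles are on opposite chromosomes (trans / repulsion).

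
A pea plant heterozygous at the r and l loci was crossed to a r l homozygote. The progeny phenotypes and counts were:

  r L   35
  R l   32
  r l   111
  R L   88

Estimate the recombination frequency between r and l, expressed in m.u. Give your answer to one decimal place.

The two most frequent classes, R L (88) and r l (111), are the parental types, so the F1 was R L / r l.
The recombinant classes are R l and r L: 32 + 35 = 67.
Recombination frequency = 67/266 = 0.2519 ≈ 25.2%, i.e. 25.2 m.u.

25.2 m.u.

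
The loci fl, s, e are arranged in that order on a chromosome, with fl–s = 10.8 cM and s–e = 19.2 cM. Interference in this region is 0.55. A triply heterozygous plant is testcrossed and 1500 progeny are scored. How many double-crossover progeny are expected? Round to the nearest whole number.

14

Map distances give recombination frequencies of 0.108 and 0.192 for the two intervals.
With interference 0.55 (so coincidence = 0.45), expected double-crossover frequency = 0.108 × 0.192 × 0.45 = 0.00933.
Expected number = 0.00933 × 1500 = 14.00 ≈ 14.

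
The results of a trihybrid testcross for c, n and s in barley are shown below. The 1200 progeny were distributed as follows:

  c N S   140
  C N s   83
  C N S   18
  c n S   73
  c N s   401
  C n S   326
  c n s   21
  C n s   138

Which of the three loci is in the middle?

n

The two most frequent reciprocal classes, c N s and C n S, are the parental types, so the F1 was c N s / C n S.
The two rarest classes, c n s and C N S, are the double crossovers. Comparing them with the parentals, only the n allele has switched, so n is the middle locus and the order is c – n – s.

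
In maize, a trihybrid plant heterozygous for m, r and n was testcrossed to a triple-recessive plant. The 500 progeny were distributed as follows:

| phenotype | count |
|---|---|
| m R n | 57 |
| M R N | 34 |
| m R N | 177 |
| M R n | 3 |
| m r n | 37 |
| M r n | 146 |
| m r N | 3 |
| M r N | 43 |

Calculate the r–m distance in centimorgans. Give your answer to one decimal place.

The two most frequent reciprocal classes, m R N and M r n, are the parental types, so the F1 was m R N / M r n.
The two rarest classes, m r N and M R n, are the double crossovers. Comparing them with the parentals, only the r allele has switched, so r is the middle locus and the order is m – r – n.
Crossovers in the m–r interval produce the single-crossover classes M R N and m r n (34 + 37 = 71) plus the double crossovers (6).
RF(m–r) = (71 + 6) / 500 = 77/500 = 0.1540 → 15.4 centimorgans.

15.4 centimorgans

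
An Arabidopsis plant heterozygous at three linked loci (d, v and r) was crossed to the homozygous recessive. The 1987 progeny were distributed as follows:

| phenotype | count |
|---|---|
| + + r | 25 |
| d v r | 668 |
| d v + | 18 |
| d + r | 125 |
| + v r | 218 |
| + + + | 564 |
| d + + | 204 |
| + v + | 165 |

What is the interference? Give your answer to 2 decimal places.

0.45

The two most frequent reciprocal classes, d v r and + + +, are the parental types, so the F1 was d v r / + + +.
The two rarest classes, d v + and + + r, are the double crossovers. Comparing them with the parentals, only the r allele has switched, so r is the middle locus and the order is v – r – d.
v–r: (290 + 43)/1987 = 0.1676; r–d: (422 + 43)/1987 = 0.2340.
Expected DCO frequency = 0.1676 × 0.2340 ≈ 0.03922; observed = 43/1987 ≈ 0.02164.
Coefficient of coincidence = 0.02164/0.03922 ≈ 0.55; interference = 1 − 0.55 = 0.45.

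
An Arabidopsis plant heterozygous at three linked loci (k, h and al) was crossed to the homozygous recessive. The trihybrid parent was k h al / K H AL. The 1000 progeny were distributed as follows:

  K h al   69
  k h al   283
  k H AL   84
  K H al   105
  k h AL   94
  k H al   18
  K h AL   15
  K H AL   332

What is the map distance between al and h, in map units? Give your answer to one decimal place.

The two rarest classes, k H al and K h AL, are the double crossovers. Comparing them with the parentals, only the h allele has switched, so h is the middle locus and the order is al – h – k.
Crossovers in the al–h interval produce the single-crossover classes k h AL and K H al (94 + 105 = 199) plus the double crossovers (33).
RF(al–h) = (199 + 33) / 1000 = 232/1000 = 0.2320 → 23.2 map units.

23.2 map units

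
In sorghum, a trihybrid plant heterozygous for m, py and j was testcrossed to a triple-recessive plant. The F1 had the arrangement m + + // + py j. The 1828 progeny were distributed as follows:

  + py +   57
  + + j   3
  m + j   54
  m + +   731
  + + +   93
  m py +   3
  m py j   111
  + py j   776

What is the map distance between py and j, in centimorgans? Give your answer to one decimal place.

6.4 centimorgans

The two rarest classes, m py + and + + j, are the double crossovers. Comparing them with the parentals, only the py allele has switched, so py is the middle locus and the order is j – py – m.
Crossovers in the j–py interval produce the single-crossover classes m + j and + py + (54 + 57 = 111) plus the double crossovers (6).
RF(j–py) = (111 + 6) / 1828 = 117/1828 = 0.0640 → 6.4 centimorgans.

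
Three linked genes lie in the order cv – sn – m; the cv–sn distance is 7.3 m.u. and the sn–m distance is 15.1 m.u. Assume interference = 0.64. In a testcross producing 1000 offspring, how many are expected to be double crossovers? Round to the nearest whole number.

4

Map distances give recombination frequencies of 0.073 and 0.151 for the two intervals.
With interference 0.64 (so coincidence = 0.36), expected double-crossover frequency = 0.073 × 0.151 × 0.36 = 0.00397.
Expected number = 0.00397 × 1000 = 3.97 ≈ 4.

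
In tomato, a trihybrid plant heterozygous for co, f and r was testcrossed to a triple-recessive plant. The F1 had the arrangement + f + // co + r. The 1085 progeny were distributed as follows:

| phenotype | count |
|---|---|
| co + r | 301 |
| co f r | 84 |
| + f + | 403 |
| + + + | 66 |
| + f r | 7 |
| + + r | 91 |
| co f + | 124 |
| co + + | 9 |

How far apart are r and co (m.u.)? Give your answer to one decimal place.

The two rarest classes, + f r and co + +, are the double crossovers. Comparing them with the parentals, only the r allele has switched, so r is the middle locus and the order is f – r – co.
Crossovers in the r–co interval produce the single-crossover classes co f + and + + r (124 + 91 = 215) plus the double crossovers (16).
RF(r–co) = (215 + 16) / 1085 = 231/1085 = 0.2129 → 21.3 m.u.

21.3 m.u.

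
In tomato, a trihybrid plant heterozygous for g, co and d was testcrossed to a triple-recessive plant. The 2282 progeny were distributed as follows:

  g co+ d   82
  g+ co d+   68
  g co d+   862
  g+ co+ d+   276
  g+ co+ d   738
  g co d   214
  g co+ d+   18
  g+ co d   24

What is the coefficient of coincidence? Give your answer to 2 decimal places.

The two most frequent reciprocal classes, g+ co+ d and g co d+, are the parental types, so the F1 was g+ co+ d / g co d+.
The two rarest classes, g+ co d and g co+ d+, are the double crossovers. Comparing them with the parentals, only the co allele has switched, so co is the middle locus and the order is d – co – g.
d–co: (490 + 42)/2282 = 0.2331; co–g: (150 + 42)/2282 = 0.0841.
Expected DCO frequency = 0.2331 × 0.0841 ≈ 0.01960; observed = 42/2282 ≈ 0.01840.
Coefficient of coincidence = 0.01840/0.01960 ≈ 0.94.

0.94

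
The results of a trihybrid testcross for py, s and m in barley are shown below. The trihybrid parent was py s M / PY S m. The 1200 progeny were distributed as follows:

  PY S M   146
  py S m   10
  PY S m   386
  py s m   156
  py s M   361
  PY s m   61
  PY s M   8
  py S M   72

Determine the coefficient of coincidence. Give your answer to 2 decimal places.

0.45

The two rarest classes, PY s M and py S m, are the double crossovers. Comparing them with the parentals, only the py allele has switched, so py is the middle locus and the order is m – py – s.
m–py: (302 + 18)/1200 = 0.2667; py–s: (133 + 18)/1200 = 0.1258.
Expected DCO frequency = 0.2667 × 0.1258 ≈ 0.03355; observed = 18/1200 ≈ 0.01500.
Coefficient of coincidence = 0.01500/0.03355 ≈ 0.45.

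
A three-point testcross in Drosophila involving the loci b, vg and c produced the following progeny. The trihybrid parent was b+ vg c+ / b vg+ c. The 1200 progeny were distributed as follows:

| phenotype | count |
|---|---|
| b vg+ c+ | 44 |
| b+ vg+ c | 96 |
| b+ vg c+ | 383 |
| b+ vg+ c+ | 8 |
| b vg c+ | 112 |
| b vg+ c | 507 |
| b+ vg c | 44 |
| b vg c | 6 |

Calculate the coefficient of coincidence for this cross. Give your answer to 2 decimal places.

0.74

The two rarest classes, b+ vg+ c+ and b vg c, are the double crossovers. Comparing them with the parentals, only the vg allele has switched, so vg is the middle locus and the order is b – vg – c.
b–vg: (208 + 14)/1200 = 0.1850; vg–c: (88 + 14)/1200 = 0.0850.
Expected DCO frequency = 0.1850 × 0.0850 ≈ 0.01572; observed = 14/1200 ≈ 0.01167.
Coefficient of coincidence = 0.01167/0.01572 ≈ 0.74.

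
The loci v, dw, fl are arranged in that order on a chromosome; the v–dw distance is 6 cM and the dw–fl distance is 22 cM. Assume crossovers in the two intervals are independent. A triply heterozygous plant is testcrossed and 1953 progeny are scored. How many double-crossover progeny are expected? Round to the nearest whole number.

26

Map distances give recombination frequencies of 0.060 and 0.220 for the two intervals.
With no interference, expected double-crossover frequency = 0.060 × 0.220 = 0.01320.
Expected number = 0.01320 × 1953 = 25.78 ≈ 26.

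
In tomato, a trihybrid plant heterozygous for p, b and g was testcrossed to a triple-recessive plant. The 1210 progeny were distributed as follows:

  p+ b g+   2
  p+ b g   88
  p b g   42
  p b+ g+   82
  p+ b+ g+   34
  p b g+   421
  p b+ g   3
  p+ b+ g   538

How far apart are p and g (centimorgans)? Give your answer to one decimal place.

6.7 centimorgans

The two most frequent reciprocal classes, p+ b+ g and p b g+, are the parental types, so the F1 was p+ b+ g / p b g+.
The two rarest classes, p b+ g and p+ b g+, are the double crossovers. Comparing them with the parentals, only the p allele has switched, so p is the middle locus and the order is g – p – b.
Crossovers in the g–p interval produce the single-crossover classes p+ b+ g+ and p b g (34 + 42 = 76) plus the double crossovers (5).
RF(g–p) = (76 + 5) / 1210 = 81/1210 = 0.0669 → 6.7 centimorgans.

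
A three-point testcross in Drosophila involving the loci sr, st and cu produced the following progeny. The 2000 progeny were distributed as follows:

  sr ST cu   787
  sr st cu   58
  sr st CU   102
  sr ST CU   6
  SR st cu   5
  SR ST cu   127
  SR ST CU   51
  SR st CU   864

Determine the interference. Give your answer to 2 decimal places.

0.24

The two most frequent reciprocal classes, sr ST cu and SR st CU, are the parental types, so the F1 was sr ST cu / SR st CU.
The two rarest classes, sr ST CU and SR st cu, are the double crossovers. Comparing them with the parentals, only the cu allele has switched, so cu is the middle locus and the order is sr – cu – st.
sr–cu: (229 + 11)/2000 = 0.1200; cu–st: (109 + 11)/2000 = 0.0600.
Expected DCO frequency = 0.1200 × 0.0600 ≈ 0.00720; observed = 11/2000 ≈ 0.00550.
Coefficient of coincidence = 0.00550/0.00720 ≈ 0.76; interference = 1 − 0.76 = 0.24.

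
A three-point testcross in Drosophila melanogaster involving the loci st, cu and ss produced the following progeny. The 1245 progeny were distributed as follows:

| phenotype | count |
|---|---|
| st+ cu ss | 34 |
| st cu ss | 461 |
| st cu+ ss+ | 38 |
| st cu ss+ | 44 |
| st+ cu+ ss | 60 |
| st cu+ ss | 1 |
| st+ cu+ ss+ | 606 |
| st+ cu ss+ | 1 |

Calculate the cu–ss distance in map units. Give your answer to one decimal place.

8.5 map units

The two most frequent reciprocal classes, st cu ss and st+ cu+ ss+, are the parental types, so the F1 was st cu ss / st+ cu+ ss+.
The two rarest classes, st cu+ ss and st+ cu ss+, are the double crossovers. Comparing them with the parentals, only the cu allele has switched, so cu is the middle locus and the order is st – cu – ss.
Crossovers in the cu–ss interval produce the single-crossover classes st cu ss+ and st+ cu+ ss (44 + 60 = 104) plus the double crossovers (2).
RF(cu–ss) = (104 + 2) / 1245 = 106/1245 = 0.0851 → 8.5 map units.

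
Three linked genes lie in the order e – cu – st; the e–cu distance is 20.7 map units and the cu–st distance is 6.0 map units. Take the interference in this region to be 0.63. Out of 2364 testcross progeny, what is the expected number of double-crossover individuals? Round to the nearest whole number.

11

Map distances give recombination frequencies of 0.207 and 0.060 for the two intervals.
With interference 0.63 (so coincidence = 0.37), expected double-crossover frequency = 0.207 × 0.060 × 0.37 = 0.00460.
Expected number = 0.00460 × 2364 = 10.86 ≈ 11.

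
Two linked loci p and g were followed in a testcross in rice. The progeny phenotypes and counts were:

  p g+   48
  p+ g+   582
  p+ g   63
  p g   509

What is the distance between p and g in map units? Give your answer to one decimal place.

9.2 map units

The two most frequent classes, p+ g+ (582) and p g (509), are the parental types, so the F1 was p+ g+ / p g.
The recombinant classes are p+ g and p g+: 63 + 48 = 111.
Recombination frequency = 111/1202 = 0.0923 ≈ 9.2%, i.e. 9.2 map units.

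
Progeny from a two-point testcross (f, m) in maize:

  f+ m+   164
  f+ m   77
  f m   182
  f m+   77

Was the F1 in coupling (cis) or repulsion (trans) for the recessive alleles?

The two most frequent classes are f+ m+ (164) and f m (182); these are the parental (non-recombinant) types.
So the F1 carried f+ m+ on one chromosome and f m on the other — the recessive alleles are on the same chromosome (cis / coupling).

cis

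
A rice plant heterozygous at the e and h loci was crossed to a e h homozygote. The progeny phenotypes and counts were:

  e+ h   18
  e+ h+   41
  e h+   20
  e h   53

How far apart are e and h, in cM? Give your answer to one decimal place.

28.8 cM

The two most frequent classes, e+ h+ (41) and e h (53), are the parental types, so the F1 was e+ h+ / e h.
The recombinant classes are e+ h and e h+: 18 + 20 = 38.
Recombination frequency = 38/132 = 0.2879 ≈ 28.8%, i.e. 28.8 cM.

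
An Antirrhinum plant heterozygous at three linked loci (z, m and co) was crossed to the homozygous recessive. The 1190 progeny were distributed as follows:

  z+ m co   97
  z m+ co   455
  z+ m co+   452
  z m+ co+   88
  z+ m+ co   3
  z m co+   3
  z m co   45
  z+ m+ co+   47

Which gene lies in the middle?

z

The two most frequent reciprocal classes, z+ m co+ and z m+ co, are the parental types, so the F1 was z+ m co+ / z m+ co.
The two rarest classes, z m co+ and z+ m+ co, are the double crossovers. Comparing them with the parentals, only the z allele has switched, so z is the middle locus and the order is m – z – co.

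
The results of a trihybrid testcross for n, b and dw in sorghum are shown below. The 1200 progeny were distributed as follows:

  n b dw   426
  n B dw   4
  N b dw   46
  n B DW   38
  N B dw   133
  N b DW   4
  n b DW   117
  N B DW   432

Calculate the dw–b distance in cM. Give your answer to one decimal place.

The two most frequent reciprocal classes, n b dw and N B DW, are the parental types, so the F1 was n b dw / N B DW.
The two rarest classes, n B dw and N b DW, are the double crossovers. Comparing them with the parentals, only the b allele has switched, so b is the middle locus and the order is dw – b – n.
Crossovers in the dw–b interval produce the single-crossover classes n b DW and N B dw (117 + 133 = 250) plus the double crossovers (8).
RF(dw–b) = (250 + 8) / 1200 = 258/1200 = 0.2150 → 21.5 cM.

21.5 cM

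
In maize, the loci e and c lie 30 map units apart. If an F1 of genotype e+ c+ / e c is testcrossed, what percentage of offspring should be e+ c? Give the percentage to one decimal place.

15.0%

A map distance of 30 map units corresponds to a recombination frequency of 0.300.
The F1 is e+ c+ / e c, so e+ c is a recombinant gamete class with expected frequency r/2 = 0.300/2 = 0.1500.
That is 0.1500 = 15.0% of the progeny.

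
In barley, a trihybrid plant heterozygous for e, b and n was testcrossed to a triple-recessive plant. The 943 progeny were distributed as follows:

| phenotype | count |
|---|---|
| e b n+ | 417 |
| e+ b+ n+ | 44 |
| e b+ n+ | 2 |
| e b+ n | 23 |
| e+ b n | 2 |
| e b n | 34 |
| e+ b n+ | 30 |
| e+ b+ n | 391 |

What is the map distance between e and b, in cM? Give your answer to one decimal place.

The two most frequent reciprocal classes, e+ b+ n and e b n+, are the parental types, so the F1 was e+ b+ n / e b n+.
The two rarest classes, e+ b n and e b+ n+, are the double crossovers. Comparing them with the parentals, only the b allele has switched, so b is the middle locus and the order is n – b – e.
Crossovers in the b–e interval produce the single-crossover classes e b+ n and e+ b n+ (23 + 30 = 53) plus the double crossovers (4).
RF(b–e) = (53 + 4) / 943 = 57/943 = 0.0604 → 6.0 cM.

6.0 cM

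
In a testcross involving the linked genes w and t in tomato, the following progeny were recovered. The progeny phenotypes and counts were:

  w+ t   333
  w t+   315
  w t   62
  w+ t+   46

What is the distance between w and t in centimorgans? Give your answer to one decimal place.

The two most frequent classes, w+ t (333) and w t+ (315), are the parental types, so the F1 was w+ t / w t+.
The recombinant classes are w+ t+ and w t: 46 + 62 = 108.
Recombination frequency = 108/756 = 0.1429 ≈ 14.3%, i.e. 14.3 centimorgans.

14.3 centimorgans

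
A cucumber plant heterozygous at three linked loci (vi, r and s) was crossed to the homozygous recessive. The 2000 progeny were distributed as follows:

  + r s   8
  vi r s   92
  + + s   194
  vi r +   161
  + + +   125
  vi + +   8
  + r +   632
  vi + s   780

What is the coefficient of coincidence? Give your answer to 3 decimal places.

0.370

The two most frequent reciprocal classes, vi + s and + r +, are the parental types, so the F1 was vi + s / + r +.
The two rarest classes, vi + + and + r s, are the double crossovers. Comparing them with the parentals, only the s allele has switched, so s is the middle locus and the order is vi – s – r.
vi–s: (355 + 16)/2000 = 0.1855; s–r: (217 + 16)/2000 = 0.1165.
Expected DCO frequency = 0.1855 × 0.1165 ≈ 0.02161; observed = 16/2000 ≈ 0.00800.
Coefficient of coincidence = 0.00800/0.02161 ≈ 0.370.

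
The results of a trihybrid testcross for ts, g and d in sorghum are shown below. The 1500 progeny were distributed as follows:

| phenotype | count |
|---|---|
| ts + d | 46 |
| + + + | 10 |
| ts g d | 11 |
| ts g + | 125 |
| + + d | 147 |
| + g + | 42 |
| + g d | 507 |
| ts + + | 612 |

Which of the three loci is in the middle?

ts

The two most frequent reciprocal classes, + g d and ts + +, are the parental types, so the F1 was + g d / ts + +.
The two rarest classes, ts g d and + + +, are the double crossovers. Comparing them with the parentals, only the ts allele has switched, so ts is the middle locus and the order is g – ts – d.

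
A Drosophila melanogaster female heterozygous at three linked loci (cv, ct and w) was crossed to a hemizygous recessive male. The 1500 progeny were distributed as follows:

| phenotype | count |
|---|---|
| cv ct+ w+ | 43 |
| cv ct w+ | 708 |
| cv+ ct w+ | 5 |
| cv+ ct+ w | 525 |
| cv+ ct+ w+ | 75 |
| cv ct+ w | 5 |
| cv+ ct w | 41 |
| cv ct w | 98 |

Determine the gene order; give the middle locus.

cv

The two most frequent reciprocal classes, cv+ ct+ w and cv ct w+, are the parental types, so the F1 was cv+ ct+ w / cv ct w+.
The two rarest classes, cv ct+ w and cv+ ct w+, are the double crossovers. Comparing them with the parentals, only the cv allele has switched, so cv is the middle locus and the order is w – cv – ct.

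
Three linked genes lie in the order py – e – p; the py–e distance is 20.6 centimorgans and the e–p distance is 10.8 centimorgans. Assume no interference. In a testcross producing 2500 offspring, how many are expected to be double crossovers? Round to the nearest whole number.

Map distances give recombination frequencies of 0.206 and 0.108 for the two intervals.
With no interference, expected double-crossover frequency = 0.206 × 0.108 = 0.02225.
Expected number = 0.02225 × 2500 = 55.62 ≈ 56.

56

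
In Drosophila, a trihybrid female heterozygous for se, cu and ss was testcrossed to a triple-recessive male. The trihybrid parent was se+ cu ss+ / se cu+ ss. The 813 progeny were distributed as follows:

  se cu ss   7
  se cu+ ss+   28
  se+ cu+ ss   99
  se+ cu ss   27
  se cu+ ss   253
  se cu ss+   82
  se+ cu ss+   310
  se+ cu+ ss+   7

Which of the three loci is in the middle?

The two rarest classes, se+ cu+ ss+ and se cu ss, are the double crossovers. Comparing them with the parentals, only the cu allele has switched, so cu is the middle locus and the order is ss – cu – se.

cu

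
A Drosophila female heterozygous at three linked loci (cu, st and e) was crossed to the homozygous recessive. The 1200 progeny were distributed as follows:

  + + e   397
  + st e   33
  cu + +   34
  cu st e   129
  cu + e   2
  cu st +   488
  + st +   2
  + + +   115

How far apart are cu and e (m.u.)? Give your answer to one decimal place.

The two most frequent reciprocal classes, + + e and cu st +, are the parental types, so the F1 was + + e / cu st +.
The two rarest classes, cu + e and + st +, are the double crossovers. Comparing them with the parentals, only the cu allele has switched, so cu is the middle locus and the order is e – cu – st.
Crossovers in the e–cu interval produce the single-crossover classes + + + and cu st e (115 + 129 = 244) plus the double crossovers (4).
RF(e–cu) = (244 + 4) / 1200 = 248/1200 = 0.2067 → 20.7 m.u.

20.7 m.u.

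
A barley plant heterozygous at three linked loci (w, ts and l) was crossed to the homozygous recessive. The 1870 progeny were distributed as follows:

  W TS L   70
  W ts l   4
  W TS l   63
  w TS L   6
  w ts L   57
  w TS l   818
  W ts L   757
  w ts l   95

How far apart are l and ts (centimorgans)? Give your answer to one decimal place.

9.4 centimorgans

The two most frequent reciprocal classes, W ts L and w TS l, are the parental types, so the F1 was W ts L / w TS l.
The two rarest classes, W ts l and w TS L, are the double crossovers. Comparing them with the parentals, only the l allele has switched, so l is the middle locus and the order is w – l – ts.
Crossovers in the l–ts interval produce the single-crossover classes W TS L and w ts l (70 + 95 = 165) plus the double crossovers (10).
RF(l–ts) = (165 + 10) / 1870 = 175/1870 = 0.0936 → 9.4 centimorgans.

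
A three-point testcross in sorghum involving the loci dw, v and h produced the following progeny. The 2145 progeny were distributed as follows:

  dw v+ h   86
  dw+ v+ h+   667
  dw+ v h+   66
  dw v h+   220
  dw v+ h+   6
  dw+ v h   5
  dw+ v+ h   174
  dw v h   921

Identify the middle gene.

dw

The two most frequent reciprocal classes, dw v h and dw+ v+ h+, are the parental types, so the F1 was dw v h / dw+ v+ h+.
The two rarest classes, dw+ v h and dw v+ h+, are the double crossovers. Comparing them with the parentals, only the dw allele has switched, so dw is the middle locus and the order is v – dw – h.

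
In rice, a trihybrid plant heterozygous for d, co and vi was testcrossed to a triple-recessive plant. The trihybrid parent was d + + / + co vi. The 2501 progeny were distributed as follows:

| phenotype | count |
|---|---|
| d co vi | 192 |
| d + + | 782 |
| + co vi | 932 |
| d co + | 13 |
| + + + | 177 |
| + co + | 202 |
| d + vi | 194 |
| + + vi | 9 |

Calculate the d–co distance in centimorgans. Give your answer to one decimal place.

15.6 centimorgans

The two rarest classes, d co + and + + vi, are the double crossovers. Comparing them with the parentals, only the co allele has switched, so co is the middle locus and the order is d – co – vi.
Crossovers in the d–co interval produce the single-crossover classes + + + and d co vi (177 + 192 = 369) plus the double crossovers (22).
RF(d–co) = (369 + 22) / 2501 = 391/2501 = 0.1563 → 15.6 centimorgans.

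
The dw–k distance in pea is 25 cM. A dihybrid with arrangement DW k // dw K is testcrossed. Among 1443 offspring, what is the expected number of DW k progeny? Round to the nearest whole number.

541

A map distance of 25 cM corresponds to a recombination frequency of 0.250.
The F1 is DW k / dw K, so DW k is a parental gamete class with expected frequency (1 − r)/2 = 0.750/2 = 0.3750.
Expected number = 0.3750 × 1443 = 541.12 ≈ 541.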